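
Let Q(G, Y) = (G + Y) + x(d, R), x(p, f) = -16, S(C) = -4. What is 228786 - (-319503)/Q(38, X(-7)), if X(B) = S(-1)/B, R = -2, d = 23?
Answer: 38384709/158 ≈ 2.4294e+5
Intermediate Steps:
X(B) = -4/B
Q(G, Y) = -16 + G + Y (Q(G, Y) = (G + Y) - 16 = -16 + G + Y)
228786 - (-319503)/Q(38, X(-7)) = 228786 - (-319503)/(-16 + 38 - 4/(-7)) = 228786 - (-319503)/(-16 + 38 - 4*(-⅐)) = 228786 - (-319503)/(-16 + 38 + 4/7) = 228786 - (-319503)/158/7 = 228786 - (-319503)*7/158 = 228786 - 1*(-2236521/158) = 228786 + 2236521/158 = 38384709/158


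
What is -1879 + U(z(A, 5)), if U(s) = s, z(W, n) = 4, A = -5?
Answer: -1875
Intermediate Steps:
-1879 + U(z(A, 5)) = -1879 + 4 = -1875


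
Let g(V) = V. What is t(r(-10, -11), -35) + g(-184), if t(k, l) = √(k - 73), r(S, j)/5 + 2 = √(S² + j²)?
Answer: -184 + I*√(83 - 5*√221) ≈ -184.0 + 2.9444*I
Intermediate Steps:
r(S, j) = -10 + 5*√(S² + j²)
t(k, l) = √(-73 + k)
t(r(-10, -11), -35) + g(-184) = √(-73 + (-10 + 5*√((-10)² + (-11)²))) - 184 = √(-73 + (-10 + 5*√(100 + 121))) - 184 = √(-73 + (-10 + 5*√221)) - 184 = √(-83 + 5*√221) - 184 = -184 + √(-83 + 5*√221)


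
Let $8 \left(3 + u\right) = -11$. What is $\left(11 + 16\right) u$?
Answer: $- \frac{945}{8} \approx -118.13$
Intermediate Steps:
$u = - \frac{35}{8}$ ($u = -3 + \frac{1}{8} \left(-11\right) = -3 - \frac{11}{8} = - \frac{35}{8} \approx -4.375$)
$\left(11 + 16\right) u = \left(11 + 16\right) \left(- \frac{35}{8}\right) = 27 \left(- \frac{35}{8}\right) = - \frac{945}{8}$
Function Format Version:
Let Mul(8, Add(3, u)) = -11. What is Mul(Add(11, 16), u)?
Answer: Rational(-945, 8) ≈ -118.13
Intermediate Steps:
u = Rational(-35, 8) (u = Add(-3, Mul(Rational(1, 8), -11)) = Add(-3, Rational(-11, 8)) = Rational(-35, 8) ≈ -4.3750)
Mul(Add(11, 16), u) = Mul(Add(11, 16), Rational(-35, 8)) = Mul(27, Rational(-35, 8)) = Rational(-945, 8)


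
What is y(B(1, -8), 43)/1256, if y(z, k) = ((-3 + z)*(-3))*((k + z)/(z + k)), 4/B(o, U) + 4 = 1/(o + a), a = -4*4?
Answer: 729/76616 ≈ 0.0095150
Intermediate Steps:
a = -16
B(o, U) = 4/(-4 + 1/(-16 + o)) (B(o, U) = 4/(-4 + 1/(o - 16)) = 4/(-4 + 1/(-16 + o)))
y(z, k) = 9 - 3*z (y(z, k) = (9 - 3*z)*((k + z)/(k + z)) = (9 - 3*z)*1 = 9 - 3*z)
y(B(1, -8), 43)/1256 = (9 - 12*(16 - 1*1)/(-65 + 4*1))/1256 = (9 - 12*(16 - 1)/(-65 + 4))*(1/1256) = (9 - 12*15/(-61))*(1/1256) = (9 - 12*(-1)*15/61)*(1/1256) = (9 - 3*(-60/61))*(1/1256) = (9 + 180/61)*(1/1256) = (729/61)*(1/1256) = 729/76616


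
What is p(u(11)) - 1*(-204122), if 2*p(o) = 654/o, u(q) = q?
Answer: 2245669/11 ≈ 2.0415e+5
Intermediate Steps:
p(o) = 327/o (p(o) = (654/o)/2 = 327/o)
p(u(11)) - 1*(-204122) = 327/11 - 1*(-204122) = 327*(1/11) + 204122 = 327/11 + 204122 = 2245669/11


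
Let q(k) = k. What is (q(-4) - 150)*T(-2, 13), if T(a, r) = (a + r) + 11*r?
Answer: -23716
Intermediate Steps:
T(a, r) = a + 12*r
(q(-4) - 150)*T(-2, 13) = (-4 - 150)*(-2 + 12*13) = -154*(-2 + 156) = -154*154 = -23716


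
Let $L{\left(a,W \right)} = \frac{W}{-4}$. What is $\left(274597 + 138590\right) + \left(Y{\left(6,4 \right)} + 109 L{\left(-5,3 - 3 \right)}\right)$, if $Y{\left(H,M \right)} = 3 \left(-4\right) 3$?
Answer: $413151$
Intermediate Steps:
$Y{\left(H,M \right)} = -36$ ($Y{\left(H,M \right)} = \left(-12\right) 3 = -36$)
$L{\left(a,W \right)} = - \frac{W}{4}$ ($L{\left(a,W \right)} = W \left(- \frac{1}{4}\right) = - \frac{W}{4}$)
$\left(274597 + 138590\right) + \left(Y{\left(6,4 \right)} + 109 L{\left(-5,3 - 3 \right)}\right) = \left(274597 + 138590\right) - \left(36 - 109 \left(- \frac{3 - 3}{4}\right)\right) = 413187 - \left(36 - 109 \left(\left(- \frac{1}{4}\right) 0\right)\right) = 413187 + \left(-36 + 109 \cdot 0\right) = 413187 + \left(-36 + 0\right) = 413187 - 36 = 413151$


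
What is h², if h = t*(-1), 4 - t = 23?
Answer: 361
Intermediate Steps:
t = -19 (t = 4 - 1*23 = 4 - 23 = -19)
h = 19 (h = -19*(-1) = 19)
h² = 19² = 361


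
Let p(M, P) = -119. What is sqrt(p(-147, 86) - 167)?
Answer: I*sqrt(286) ≈ 16.912*I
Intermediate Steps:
sqrt(p(-147, 86) - 167) = sqrt(-119 - 167) = sqrt(-286) = I*sqrt(286)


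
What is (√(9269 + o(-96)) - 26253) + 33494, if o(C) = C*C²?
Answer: 7241 + I*√875467 ≈ 7241.0 + 935.66*I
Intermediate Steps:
o(C) = C³
(√(9269 + o(-96)) - 26253) + 33494 = (√(9269 + (-96)³) - 26253) + 33494 = (√(9269 - 884736) - 26253) + 33494 = (√(-875467) - 26253) + 33494 = (I*√875467 - 26253) + 33494 = (-26253 + I*√875467) + 33494 = 7241 + I*√875467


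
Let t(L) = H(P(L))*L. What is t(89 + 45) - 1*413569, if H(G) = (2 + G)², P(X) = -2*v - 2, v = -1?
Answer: -413033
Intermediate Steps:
P(X) = 0 (P(X) = -2*(-1) - 2 = 2 - 2 = 0)
t(L) = 4*L (t(L) = (2 + 0)²*L = 2²*L = 4*L)
t(89 + 45) - 1*413569 = 4*(89 + 45) - 1*413569 = 4*134 - 413569 = 536 - 413569 = -413033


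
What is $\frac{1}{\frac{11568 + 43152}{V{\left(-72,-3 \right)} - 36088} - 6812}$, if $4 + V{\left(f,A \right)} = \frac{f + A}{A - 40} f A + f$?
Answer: $- \frac{384713}{2621253196} \approx -0.00014677$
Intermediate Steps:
$V{\left(f,A \right)} = -4 + f + \frac{A f \left(A + f\right)}{-40 + A}$ ($V{\left(f,A \right)} = -4 + \left(\frac{f + A}{A - 40} f A + f\right) = -4 + \left(\frac{A + f}{-40 + A} f A + f\right) = -4 + \left(\frac{f \left(A + f\right)}{-40 + A} A + f\right) = -4 + \left(\frac{A f \left(A + f\right)}{-40 + A} + f\right) = -4 + \left(f + \frac{A f \left(A + f\right)}{-40 + A}\right) = -4 + f + \frac{A f \left(A + f\right)}{-40 + A}$)
$\frac{1}{\frac{11568 + 43152}{V{\left(-72,-3 \right)} - 36088} - 6812} = \frac{1}{\frac{11568 + 43152}{\frac{160 - -2880 - -12 - -216 - 3 \left(-72\right)^{2} - 72 \left(-3\right)^{2}}{-40 - 3} - 36088} - 6812} = \frac{1}{\frac{54720}{\frac{160 + 2880 + 12 + 216 - 15552 - 648}{-43} - 36088} - 6812} = \frac{1}{\frac{54720}{- \frac{160 + 2880 + 12 + 216 - 15552 - 648}{43} - 36088} - 6812} = \frac{1}{\frac{54720}{\left(- \frac{1}{43}\right) \left(-12932\right) - 36088} - 6812} = \frac{1}{\frac{54720}{\frac{12932}{43} - 36088} - 6812} = \frac{1}{\frac{54720}{- \frac{1538852}{43}} - 6812} = \frac{1}{54720 \left(- \frac{43}{1538852}\right) - 6812} = \frac{1}{- \frac{588240}{384713} - 6812} = \frac{1}{- \frac{2621253196}{384713}} = - \frac{384713}{2621253196}$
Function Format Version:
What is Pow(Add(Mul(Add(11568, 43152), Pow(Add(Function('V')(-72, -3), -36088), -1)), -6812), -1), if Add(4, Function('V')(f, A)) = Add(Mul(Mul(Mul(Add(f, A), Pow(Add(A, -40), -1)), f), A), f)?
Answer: Rational(-384713, 2621253196) ≈ -0.00014677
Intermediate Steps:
Function('V')(f, A) = Add(-4, f, Mul(A, f, Pow(Add(-40, A), -1), Add(A, f))) (Function('V')(f, A) = Add(-4, Add(Mul(Mul(Mul(Add(f, A), Pow(Add(A, -40), -1)), f), A), f)) = Add(-4, Add(Mul(Mul(Mul(Add(A, f), Pow(Add(-40, A), -1)), f), A), f)) = Add(-4, Add(Mul(Mul(Mul(Pow(Add(-40, A), -1), Add(A, f)), f), A), f)) = Add(-4, Add(Mul(Mul(f, Pow(Add(-40, A), -1), Add(A, f)), A), f)) = Add(-4, Add(Mul(A, f, Pow(Add(-40, A), -1), Add(A, f)), f)) = Add(-4, Add(f, Mul(A, f, Pow(Add(-40, A), -1), Add(A, f)))) = Add(-4, f, Mul(A, f, Pow(Add(-40, A), -1), Add(A, f))))
Pow(Add(Mul(Add(11568, 43152), Pow(Add(Function('V')(-72, -3), -36088), -1)), -6812), -1) = Pow(Add(Mul(Add(11568, 43152), Pow(Add(Mul(Pow(Add(-40, -3), -1), Add(160, Mul(-40, -72), Mul(-4, -3), Mul(-3, -72), Mul(-3, Pow(-72, 2)), Mul(-72, Pow(-3, 2)))), -36088), -1)), -6812), -1) = Pow(Add(Mul(54720, Pow(Add(Mul(Pow(-43, -1), Add(160, 2880, 12, 216, Mul(-3, 5184), Mul(-72, 9))), -36088), -1)), -6812), -1) = Pow(Add(Mul(54720, Pow(Add(Mul(Rational(-1, 43), Add(160, 2880, 12, 216, -15552, -648)), -36088), -1)), -6812), -1) = Pow(Add(Mul(54720, Pow(Add(Mul(Rational(-1, 43), -12932), -36088), -1)), -6812), -1) = Pow(Add(Mul(54720, Pow(Add(Rational(12932, 43), -36088), -1)), -6812), -1) = Pow(Add(Mul(54720, Pow(Rational(-1538852, 43), -1)), -6812), -1) = Pow(Add(Mul(54720, Rational(-43, 1538852)), -6812), -1) = Pow(Add(Rational(-588240, 384713), -6812), -1) = Pow(Rational(-2621253196, 384713), -1) = Rational(-384713, 2621253196)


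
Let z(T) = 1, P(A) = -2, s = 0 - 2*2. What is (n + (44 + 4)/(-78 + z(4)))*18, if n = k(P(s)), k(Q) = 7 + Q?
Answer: 6066/77 ≈ 78.779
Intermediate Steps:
s = -4 (s = 0 - 4 = -4)
n = 5 (n = 7 - 2 = 5)
(n + (44 + 4)/(-78 + z(4)))*18 = (5 + (44 + 4)/(-78 + 1))*18 = (5 + 48/(-77))*18 = (5 + 48*(-1/77))*18 = (5 - 48/77)*18 = (337/77)*18 = 6066/77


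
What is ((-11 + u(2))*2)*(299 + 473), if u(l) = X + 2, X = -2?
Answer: -16984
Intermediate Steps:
u(l) = 0 (u(l) = -2 + 2 = 0)
((-11 + u(2))*2)*(299 + 473) = ((-11 + 0)*2)*(299 + 473) = -11*2*772 = -22*772 = -16984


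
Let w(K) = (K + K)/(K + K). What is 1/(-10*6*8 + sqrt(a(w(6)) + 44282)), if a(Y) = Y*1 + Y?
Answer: -120/46529 - sqrt(11071)/93058 ≈ -0.0037097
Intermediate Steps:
w(K) = 1 (w(K) = (2*K)/((2*K)) = (2*K)*(1/(2*K)) = 1)
a(Y) = 2*Y (a(Y) = Y + Y = 2*Y)
1/(-10*6*8 + sqrt(a(w(6)) + 44282)) = 1/(-10*6*8 + sqrt(2*1 + 44282)) = 1/(-60*8 + sqrt(2 + 44282)) = 1/(-480 + sqrt(44284)) = 1/(-480 + 2*sqrt(11071))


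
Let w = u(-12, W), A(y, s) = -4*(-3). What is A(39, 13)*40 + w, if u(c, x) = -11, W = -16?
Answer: 469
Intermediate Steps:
A(y, s) = 12
w = -11
A(39, 13)*40 + w = 12*40 - 11 = 480 - 11 = 469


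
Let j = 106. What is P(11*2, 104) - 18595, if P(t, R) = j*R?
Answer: -7571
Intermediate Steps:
P(t, R) = 106*R
P(11*2, 104) - 18595 = 106*104 - 18595 = 11024 - 18595 = -7571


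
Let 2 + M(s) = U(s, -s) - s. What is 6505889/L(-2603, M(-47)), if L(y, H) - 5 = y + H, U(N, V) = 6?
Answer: -6505889/2547 ≈ -2554.3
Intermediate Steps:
M(s) = 4 - s (M(s) = -2 + (6 - s) = 4 - s)
L(y, H) = 5 + H + y (L(y, H) = 5 + (y + H) = 5 + (H + y) = 5 + H + y)
6505889/L(-2603, M(-47)) = 6505889/(5 + (4 - 1*(-47)) - 2603) = 6505889/(5 + (4 + 47) - 2603) = 6505889/(5 + 51 - 2603) = 6505889/(-2547) = 6505889*(-1/2547) = -6505889/2547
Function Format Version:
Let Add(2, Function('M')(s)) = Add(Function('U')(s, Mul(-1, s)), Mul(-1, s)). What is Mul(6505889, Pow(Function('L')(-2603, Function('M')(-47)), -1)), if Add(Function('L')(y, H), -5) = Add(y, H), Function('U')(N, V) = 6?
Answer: Rational(-6505889, 2547) ≈ -2554.3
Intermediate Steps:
Function('M')(s) = Add(4, Mul(-1, s)) (Function('M')(s) = Add(-2, Add(6, Mul(-1, s))) = Add(4, Mul(-1, s)))
Function('L')(y, H) = Add(5, H, y) (Function('L')(y, H) = Add(5, Add(y, H)) = Add(5, Add(H, y)) = Add(5, H, y))
Mul(6505889, Pow(Function('L')(-2603, Function('M')(-47)), -1)) = Mul(6505889, Pow(Add(5, Add(4, Mul(-1, -47)), -2603), -1)) = Mul(6505889, Pow(Add(5, Add(4, 47), -2603), -1)) = Mul(6505889, Pow(Add(5, 51, -2603), -1)) = Mul(6505889, Pow(-2547, -1)) = Mul(6505889, Rational(-1, 2547)) = Rational(-6505889, 2547)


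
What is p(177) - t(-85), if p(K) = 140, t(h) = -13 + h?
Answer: 238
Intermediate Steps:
p(177) - t(-85) = 140 - (-13 - 85) = 140 - 1*(-98) = 140 + 98 = 238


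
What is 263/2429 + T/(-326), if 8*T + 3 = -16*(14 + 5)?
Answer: 1431607/6334832 ≈ 0.22599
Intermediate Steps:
T = -307/8 (T = -3/8 + (-16*(14 + 5))/8 = -3/8 + (-16*19)/8 = -3/8 + (1/8)*(-304) = -3/8 - 38 = -307/8 ≈ -38.375)
263/2429 + T/(-326) = 263/2429 - 307/8/(-326) = 263*(1/2429) - 307/8*(-1/326) = 263/2429 + 307/2608 = 1431607/6334832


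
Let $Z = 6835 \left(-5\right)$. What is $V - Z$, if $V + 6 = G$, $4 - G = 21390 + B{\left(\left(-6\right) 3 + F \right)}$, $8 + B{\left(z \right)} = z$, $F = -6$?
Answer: $12815$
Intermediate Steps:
$B{\left(z \right)} = -8 + z$
$Z = -34175$
$G = -21354$ ($G = 4 - \left(21390 - 32\right) = 4 - 21358 = -21354$)
$V = -21360$ ($V = -6 - 21354 = -21360$)
$V - Z = -21360 - -34175 = -21360 + 34175 = 12815$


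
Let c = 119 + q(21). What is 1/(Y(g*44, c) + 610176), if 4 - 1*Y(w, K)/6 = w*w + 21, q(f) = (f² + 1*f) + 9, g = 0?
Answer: 1/610074 ≈ 1.6391e-6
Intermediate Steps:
q(f) = 9 + f + f² (q(f) = (f² + f) + 9 = (f + f²) + 9 = 9 + f + f²)
c = 590 (c = 119 + (9 + 21 + 21²) = 119 + (9 + 21 + 441) = 119 + 471 = 590)
Y(w, K) = -102 - 6*w² (Y(w, K) = 24 - 6*(w*w + 21) = 24 - 6*(w² + 21) = 24 - 6*(21 + w²) = 24 + (-126 - 6*w²) = -102 - 6*w²)
1/(Y(g*44, c) + 610176) = 1/((-102 - 6*(0*44)²) + 610176) = 1/((-102 - 6*0²) + 610176) = 1/((-102 - 6*0) + 610176) = 1/((-102 + 0) + 610176) = 1/(-102 + 610176) = 1/610074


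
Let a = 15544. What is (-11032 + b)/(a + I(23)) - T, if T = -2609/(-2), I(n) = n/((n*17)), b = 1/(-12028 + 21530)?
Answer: -546207210577/418482333 ≈ -1305.2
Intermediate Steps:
b = 1/9502 ≈ 0.00010524
I(n) = 1/17 (I(n) = n/((17*n)) = n*(1/(17*n)) = 1/17)
T = 2609/2 (T = -½*(-2609) = 2609/2 ≈ 1304.5)
(-11032 + b)/(a + I(23)) - T = (-11032 + 1/9502)/(15544 + 1/17) - 1*2609/2 = -104826063/(9502*264249/17) - 2609/2 = -104826063/9502*17/264249 - 2609/2 = -594014357/836964666 - 2609/2 = -546207210577/418482333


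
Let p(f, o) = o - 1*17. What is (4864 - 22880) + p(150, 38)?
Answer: -17995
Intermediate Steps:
p(f, o) = -17 + o (p(f, o) = o - 17 = -17 + o)
(4864 - 22880) + p(150, 38) = (4864 - 22880) + (-17 + 38) = -18016 + 21 = -17995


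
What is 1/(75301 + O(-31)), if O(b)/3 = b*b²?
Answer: -1/14072 ≈ -7.1063e-5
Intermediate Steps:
O(b) = 3*b³ (O(b) = 3*(b*b²) = 3*b³)
1/(75301 + O(-31)) = 1/(75301 + 3*(-31)³) = 1/(75301 + 3*(-29791)) = 1/(75301 - 89373) = 1/(-14072) = -1/14072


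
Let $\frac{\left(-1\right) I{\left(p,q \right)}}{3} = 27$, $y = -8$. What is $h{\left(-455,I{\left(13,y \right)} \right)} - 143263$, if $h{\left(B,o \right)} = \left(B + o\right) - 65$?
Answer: $-143864$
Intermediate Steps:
$I{\left(p,q \right)} = -81$ ($I{\left(p,q \right)} = \left(-3\right) 27 = -81$)
$h{\left(B,o \right)} = -65 + B + o$
$h{\left(-455,I{\left(13,y \right)} \right)} - 143263 = \left(-65 - 455 - 81\right) - 143263 = -601 - 143263 = -143864$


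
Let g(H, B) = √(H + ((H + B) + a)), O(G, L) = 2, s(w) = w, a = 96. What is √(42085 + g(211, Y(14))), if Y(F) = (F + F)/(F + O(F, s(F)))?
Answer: √(168340 + 6*√231)/2 ≈ 205.20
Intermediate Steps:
Y(F) = 2*F/(2 + F) (Y(F) = (F + F)/(F + 2) = (2*F)/(2 + F) = 2*F/(2 + F))
g(H, B) = √(96 + B + 2*H) (g(H, B) = √(H + ((H + B) + 96)) = √(H + ((B + H) + 96)) = √(H + (96 + B + H)) = √(96 + B + 2*H))
√(42085 + g(211, Y(14))) = √(42085 + √(96 + 2*14/(2 + 14) + 2*211)) = √(42085 + √(96 + 2*14/16 + 422)) = √(42085 + √(96 + 2*14*(1/16) + 422)) = √(42085 + √(96 + 7/4 + 422)) = √(42085 + √(2079/4)) = √(42085 + 3*√231/2)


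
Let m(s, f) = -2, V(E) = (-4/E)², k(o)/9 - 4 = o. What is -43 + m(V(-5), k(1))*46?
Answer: -135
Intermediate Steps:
k(o) = 36 + 9*o
V(E) = 16/E²
-43 + m(V(-5), k(1))*46 = -43 - 2*46 = -43 - 92 = -135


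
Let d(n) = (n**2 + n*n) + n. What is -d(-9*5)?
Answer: -4005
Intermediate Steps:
d(n) = n + 2*n**2 (d(n) = (n**2 + n**2) + n = 2*n**2 + n = n + 2*n**2)
-d(-9*5) = -(-9*5)*(1 + 2*(-9*5)) = -(-45)*(1 + 2*(-45)) = -(-45)*(1 - 90) = -(-45)*(-89) = -1*4005 = -4005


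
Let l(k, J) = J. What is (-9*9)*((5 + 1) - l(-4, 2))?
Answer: -324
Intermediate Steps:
(-9*9)*((5 + 1) - l(-4, 2)) = (-9*9)*((5 + 1) - 1*2) = -81*(6 - 2) = -81*4 = -324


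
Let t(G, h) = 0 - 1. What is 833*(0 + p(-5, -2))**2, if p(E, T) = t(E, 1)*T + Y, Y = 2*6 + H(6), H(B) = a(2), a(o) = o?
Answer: 213248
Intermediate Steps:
H(B) = 2
t(G, h) = -1
Y = 14 (Y = 2*6 + 2 = 12 + 2 = 14)
p(E, T) = 14 - T (p(E, T) = -T + 14 = 14 - T)
833*(0 + p(-5, -2))**2 = 833*(0 + (14 - 1*(-2)))**2 = 833*(0 + (14 + 2))**2 = 833*(0 + 16)**2 = 833*16**2 = 833*256 = 213248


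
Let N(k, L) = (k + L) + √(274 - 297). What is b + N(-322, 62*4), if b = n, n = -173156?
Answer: -173230 + I*√23 ≈ -1.7323e+5 + 4.7958*I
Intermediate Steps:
N(k, L) = L + k + I*√23 (N(k, L) = (L + k) + √(-23) = (L + k) + I*√23 = L + k + I*√23)
b = -173156
b + N(-322, 62*4) = -173156 + (62*4 - 322 + I*√23) = -173156 + (248 - 322 + I*√23) = -173156 + (-74 + I*√23) = -173230 + I*√23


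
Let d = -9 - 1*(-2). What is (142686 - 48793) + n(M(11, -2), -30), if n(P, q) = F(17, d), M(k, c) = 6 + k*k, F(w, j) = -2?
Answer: 93891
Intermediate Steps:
d = -7 (d = -9 + 2 = -7)
M(k, c) = 6 + k**2
n(P, q) = -2
(142686 - 48793) + n(M(11, -2), -30) = (142686 - 48793) - 2 = 93893 - 2 = 93891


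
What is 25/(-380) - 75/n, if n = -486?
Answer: 545/6156 ≈ 0.088531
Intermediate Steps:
25/(-380) - 75/n = 25/(-380) - 75/(-486) = 25*(-1/380) - 75*(-1/486) = -5/76 + 25/162 = 545/6156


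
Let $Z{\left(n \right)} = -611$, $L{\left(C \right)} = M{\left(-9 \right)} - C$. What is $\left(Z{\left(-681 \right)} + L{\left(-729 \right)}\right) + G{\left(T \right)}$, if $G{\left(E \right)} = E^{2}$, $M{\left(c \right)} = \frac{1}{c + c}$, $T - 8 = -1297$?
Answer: $\frac{29909501}{18} \approx 1.6616 \cdot 10^{6}$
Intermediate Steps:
$T = -1289$ ($T = 8 - 1297 = -1289$)
$M{\left(c \right)} = \frac{1}{2 c}$
$L{\left(C \right)} = - \frac{1}{18} - C$ ($L{\left(C \right)} = \frac{1}{2 \left(-9\right)} - C = \frac{1}{2} \left(- \frac{1}{9}\right) - C = - \frac{1}{18} - C$)
$\left(Z{\left(-681 \right)} + L{\left(-729 \right)}\right) + G{\left(T \right)} = \left(-611 - - \frac{13121}{18}\right) + \left(-1289\right)^{2} = \left(-611 + \left(- \frac{1}{18} + 729\right)\right) + 1661521 = \left(-611 + \frac{13121}{18}\right) + 1661521 = \frac{2123}{18} + 1661521 = \frac{29909501}{18}$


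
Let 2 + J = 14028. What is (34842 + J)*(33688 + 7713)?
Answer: 2023184068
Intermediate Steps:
J = 14026 (J = -2 + 14028 = 14026)
(34842 + J)*(33688 + 7713) = (34842 + 14026)*(33688 + 7713) = 48868*41401 = 2023184068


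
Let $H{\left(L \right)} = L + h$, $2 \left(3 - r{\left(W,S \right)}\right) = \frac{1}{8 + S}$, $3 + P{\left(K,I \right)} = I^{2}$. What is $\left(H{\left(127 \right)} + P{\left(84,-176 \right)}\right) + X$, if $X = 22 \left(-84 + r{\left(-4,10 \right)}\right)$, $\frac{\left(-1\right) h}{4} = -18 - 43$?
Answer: $\frac{532105}{18} \approx 29561.0$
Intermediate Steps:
$P{\left(K,I \right)} = -3 + I^{2}$
$r{\left(W,S \right)} = 3 - \frac{1}{2 \left(8 + S\right)}$
$h = 244$ ($h = - 4 \left(-18 - 43\right) = \left(-4\right) \left(-61\right) = 244$)
$X = - \frac{32087}{18}$ ($X = 22 \left(-84 + \frac{47 + 6 \cdot 10}{2 \left(8 + 10\right)}\right) = 22 \left(-84 + \frac{47 + 60}{2 \cdot 18}\right) = 22 \left(-84 + \frac{1}{2} \cdot \frac{1}{18} \cdot 107\right) = 22 \left(-84 + \frac{107}{36}\right) = 22 \left(- \frac{2917}{36}\right) = - \frac{32087}{18} \approx -1782.6$)
$H{\left(L \right)} = 244 + L$ ($H{\left(L \right)} = L + 244 = 244 + L$)
$\left(H{\left(127 \right)} + P{\left(84,-176 \right)}\right) + X = \left(\left(244 + 127\right) - \left(3 - \left(-176\right)^{2}\right)\right) - \frac{32087}{18} = \left(371 + \left(-3 + 30976\right)\right) - \frac{32087}{18} = \left(371 + 30973\right) - \frac{32087}{18} = 31344 - \frac{32087}{18} = \frac{532105}{18}$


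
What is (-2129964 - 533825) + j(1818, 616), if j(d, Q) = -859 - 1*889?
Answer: -2665537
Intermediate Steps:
j(d, Q) = -1748 (j(d, Q) = -859 - 889 = -1748)
(-2129964 - 533825) + j(1818, 616) = (-2129964 - 533825) - 1748 = -2663789 - 1748 = -2665537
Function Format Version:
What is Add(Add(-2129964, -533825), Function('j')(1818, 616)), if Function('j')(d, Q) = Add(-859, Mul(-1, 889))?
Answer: -2665537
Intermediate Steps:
Function('j')(d, Q) = -1748 (Function('j')(d, Q) = Add(-859, -889) = -1748)
Add(Add(-2129964, -533825), Function('j')(1818, 616)) = Add(Add(-2129964, -533825), -1748) = Add(-2663789, -1748) = -2665537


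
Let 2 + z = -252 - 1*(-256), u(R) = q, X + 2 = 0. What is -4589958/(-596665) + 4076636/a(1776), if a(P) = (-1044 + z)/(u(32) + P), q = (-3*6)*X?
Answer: -2203739341791522/310862465 ≈ -7.0891e+6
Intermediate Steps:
X = -2 (X = -2 + 0 = -2)
q = 36 (q = -3*6*(-2) = -18*(-2) = 36)
u(R) = 36
z = 2 (z = -2 + (-252 - 1*(-256)) = -2 + (-252 + 256) = -2 + 4 = 2)
a(P) = -1042/(36 + P) (a(P) = (-1044 + 2)/(36 + P) = -1042/(36 + P))
-4589958/(-596665) + 4076636/a(1776) = -4589958/(-596665) + 4076636/((-1042/(36 + 1776))) = -4589958*(-1/596665) + 4076636/((-1042/1812)) = 4589958/596665 + 4076636/((-1042*1/1812)) = 4589958/596665 + 4076636/(-521/906) = 4589958/596665 + 4076636*(-906/521) = 4589958/596665 - 3693432216/521 = -2203739341791522/310862465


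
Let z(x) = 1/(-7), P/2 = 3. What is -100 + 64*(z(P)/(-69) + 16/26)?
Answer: -379772/6279 ≈ -60.483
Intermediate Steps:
P = 6 (P = 2*3 = 6)
z(x) = -⅐
-100 + 64*(z(P)/(-69) + 16/26) = -100 + 64*(-⅐/(-69) + 16/26) = -100 + 64*(-⅐*(-1/69) + 16*(1/26)) = -100 + 64*(1/483 + 8/13) = -100 + 64*(3877/6279) = -100 + 248128/6279 = -379772/6279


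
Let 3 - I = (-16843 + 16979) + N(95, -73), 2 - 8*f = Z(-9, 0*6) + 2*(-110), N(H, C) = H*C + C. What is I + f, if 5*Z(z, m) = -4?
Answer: 138057/20 ≈ 6902.9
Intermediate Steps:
N(H, C) = C + C*H (N(H, C) = C*H + C = C + C*H)
Z(z, m) = -⅘ (Z(z, m) = (⅕)*(-4) = -⅘)
f = 557/20 (f = ¼ - (-⅘ + 2*(-110))/8 = ¼ - (-⅘ - 220)/8 = ¼ - ⅛*(-1104/5) = ¼ + 138/5 = 557/20 ≈ 27.850)
I = 6875 (I = 3 - ((-16843 + 16979) - 73*(1 + 95)) = 3 - (136 - 73*96) = 3 - (136 - 7008) = 3 - 1*(-6872) = 3 + 6872 = 6875)
I + f = 6875 + 557/20 = 138057/20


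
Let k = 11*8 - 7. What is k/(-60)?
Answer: -27/20 ≈ -1.3500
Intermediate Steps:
k = 81 (k = 88 - 7 = 81)
k/(-60) = 81/(-60) = 81*(-1/60) = -27/20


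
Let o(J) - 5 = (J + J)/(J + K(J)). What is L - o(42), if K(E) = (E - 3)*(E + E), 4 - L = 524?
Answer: -41477/79 ≈ -525.03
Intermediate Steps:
L = -520 (L = 4 - 1*524 = 4 - 524 = -520)
K(E) = 2*E*(-3 + E) (K(E) = (-3 + E)*(2*E) = 2*E*(-3 + E))
o(J) = 5 + 2*J/(J + 2*J*(-3 + J)) (o(J) = 5 + (J + J)/(J + 2*J*(-3 + J)) = 5 + (2*J)/(J + 2*J*(-3 + J)) = 5 + 2*J/(J + 2*J*(-3 + J)))
L - o(42) = -520 - (-23 + 10*42)/(-5 + 2*42) = -520 - (-23 + 420)/(-5 + 84) = -520 - 397/79 = -41477/79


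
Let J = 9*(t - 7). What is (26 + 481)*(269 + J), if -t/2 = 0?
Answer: 104442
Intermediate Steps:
t = 0 (t = -2*0 = 0)
J = -63 (J = 9*(0 - 7) = 9*(-7) = -63)
(26 + 481)*(269 + J) = (26 + 481)*(269 - 63) = 507*206 = 104442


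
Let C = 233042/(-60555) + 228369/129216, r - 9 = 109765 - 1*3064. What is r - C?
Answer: 278329113438359/2608224960 ≈ 1.0671e+5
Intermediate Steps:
r = 106710 (r = 9 + (109765 - 1*3064) = 9 + (109765 - 3064) = 9 + 106701 = 106710)
C = -5427956759/2608224960 (C = 233042*(-1/60555) + 228369*(1/129216) = -233042/60555 + 76123/43072 = -5427956759/2608224960 ≈ -2.0811)
r - C = 106710 - 1*(-5427956759/2608224960) = 106710 + 5427956759/2608224960 = 278329113438359/2608224960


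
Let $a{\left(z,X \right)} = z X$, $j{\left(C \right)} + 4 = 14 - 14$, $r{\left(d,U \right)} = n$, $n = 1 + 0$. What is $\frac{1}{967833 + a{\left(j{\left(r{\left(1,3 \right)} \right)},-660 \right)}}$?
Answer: $\frac{1}{970473} \approx 1.0304 \cdot 10^{-6}$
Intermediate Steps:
$n = 1$
$r{\left(d,U \right)} = 1$
$j{\left(C \right)} = -4$ ($j{\left(C \right)} = -4 + \left(14 - 14\right) = -4 + 0 = -4$)
$a{\left(z,X \right)} = X z$
$\frac{1}{967833 + a{\left(j{\left(r{\left(1,3 \right)} \right)},-660 \right)}} = \frac{1}{967833 - -2640} = \frac{1}{967833 + 2640} = \frac{1}{970473}$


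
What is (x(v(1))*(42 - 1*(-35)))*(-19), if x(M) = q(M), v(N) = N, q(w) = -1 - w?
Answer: 2926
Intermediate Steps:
x(M) = -1 - M
(x(v(1))*(42 - 1*(-35)))*(-19) = ((-1 - 1*1)*(42 - 1*(-35)))*(-19) = ((-1 - 1)*(42 + 35))*(-19) = -2*77*(-19) = -154*(-19) = 2926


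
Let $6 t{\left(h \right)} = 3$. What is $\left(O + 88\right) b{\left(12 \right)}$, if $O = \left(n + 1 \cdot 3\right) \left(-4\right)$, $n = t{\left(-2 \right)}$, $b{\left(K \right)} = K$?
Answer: $888$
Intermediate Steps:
$t{\left(h \right)} = \frac{1}{2}$ ($t{\left(h \right)} = \frac{1}{6} \cdot 3 = \frac{1}{2}$)
$n = \frac{1}{2} \approx 0.5$
$O = -14$ ($O = \left(\frac{1}{2} + 1 \cdot 3\right) \left(-4\right) = \left(\frac{1}{2} + 3\right) \left(-4\right) = \frac{7}{2} \left(-4\right) = -14$)
$\left(O + 88\right) b{\left(12 \right)} = \left(-14 + 88\right) 12 = 74 \cdot 12 = 888$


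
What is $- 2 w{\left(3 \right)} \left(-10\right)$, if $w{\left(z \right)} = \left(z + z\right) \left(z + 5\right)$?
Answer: $960$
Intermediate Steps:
$w{\left(z \right)} = 2 z \left(5 + z\right)$
$- 2 w{\left(3 \right)} \left(-10\right) = - 2 \cdot 2 \cdot 3 \left(5 + 3\right) \left(-10\right) = - 2 \cdot 2 \cdot 3 \cdot 8 \left(-10\right) = \left(-2\right) 48 \left(-10\right) = \left(-96\right) \left(-10\right) = 960$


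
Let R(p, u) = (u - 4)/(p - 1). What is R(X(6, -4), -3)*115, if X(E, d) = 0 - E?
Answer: 115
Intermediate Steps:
X(E, d) = -E
R(p, u) = (-4 + u)/(-1 + p)
R(X(6, -4), -3)*115 = ((-4 - 3)/(-1 - 1*6))*115 = (-7/(-1 - 6))*115 = (-7/(-7))*115 = -⅐*(-7)*115 = 1*115 = 115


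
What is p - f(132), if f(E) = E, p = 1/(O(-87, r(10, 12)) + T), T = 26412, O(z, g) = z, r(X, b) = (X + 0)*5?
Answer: -3474899/26325 ≈ -132.00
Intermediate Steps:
r(X, b) = 5*X (r(X, b) = X*5 = 5*X)
p = 1/26325 (p = 1/(-87 + 26412) = 1/26325 ≈ 3.7987e-5)
p - f(132) = 1/26325 - 1*132 = 1/26325 - 132 = -3474899/26325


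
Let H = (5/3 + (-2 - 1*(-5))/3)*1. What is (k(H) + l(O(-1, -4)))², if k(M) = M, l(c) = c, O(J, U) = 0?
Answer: 64/9 ≈ 7.1111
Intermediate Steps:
H = 8/3 (H = (5*(⅓) + (-2 + 5)*(⅓))*1 = (5/3 + 3*(⅓))*1 = (5/3 + 1)*1 = (8/3)*1 = 8/3 ≈ 2.6667)
(k(H) + l(O(-1, -4)))² = (8/3 + 0)² = (8/3)² = 64/9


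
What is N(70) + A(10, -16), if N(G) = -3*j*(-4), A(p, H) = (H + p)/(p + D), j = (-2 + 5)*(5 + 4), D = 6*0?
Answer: 1617/5 ≈ 323.40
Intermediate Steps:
D = 0
j = 27 (j = 3*9 = 27)
A(p, H) = (H + p)/p (A(p, H) = (H + p)/(p + 0) = (H + p)/p)
N(G) = 324 (N(G) = -3*27*(-4) = -81*(-4) = 324)
N(70) + A(10, -16) = 324 + (-16 + 10)/10 = 324 + (⅒)*(-6) = 324 - ⅗ = 1617/5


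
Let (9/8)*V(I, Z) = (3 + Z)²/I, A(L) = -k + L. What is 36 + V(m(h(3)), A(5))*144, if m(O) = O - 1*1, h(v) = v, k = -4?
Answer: 9252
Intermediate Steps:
m(O) = -1 + O (m(O) = O - 1 = -1 + O)
A(L) = 4 + L (A(L) = -1*(-4) + L = 4 + L)
V(I, Z) = 8*(3 + Z)²/(9*I) (V(I, Z) = 8*((3 + Z)²/I)/9 = 8*(3 + Z)²/(9*I))
36 + V(m(h(3)), A(5))*144 = 36 + (8*(3 + (4 + 5))²/(9*(-1 + 3)))*144 = 36 + ((8/9)*(3 + 9)²/2)*144 = 36 + ((8/9)*(½)*12²)*144 = 36 + ((8/9)*(½)*144)*144 = 36 + 64*144 = 36 + 9216 = 9252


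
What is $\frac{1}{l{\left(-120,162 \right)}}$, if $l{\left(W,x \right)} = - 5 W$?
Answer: $\frac{1}{600} \approx 0.0016667$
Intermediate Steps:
$\frac{1}{l{\left(-120,162 \right)}} = \frac{1}{\left(-5\right) \left(-120\right)} = \frac{1}{600}$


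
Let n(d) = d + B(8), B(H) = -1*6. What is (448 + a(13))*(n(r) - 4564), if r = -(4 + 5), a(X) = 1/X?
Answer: -26672675/13 ≈ -2.0517e+6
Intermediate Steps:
B(H) = -6
r = -9 (r = -1*9 = -9)
n(d) = -6 + d (n(d) = d - 6 = -6 + d)
(448 + a(13))*(n(r) - 4564) = (448 + 1/13)*((-6 - 9) - 4564) = (448 + 1/13)*(-15 - 4564) = (5825/13)*(-4579) = -26672675/13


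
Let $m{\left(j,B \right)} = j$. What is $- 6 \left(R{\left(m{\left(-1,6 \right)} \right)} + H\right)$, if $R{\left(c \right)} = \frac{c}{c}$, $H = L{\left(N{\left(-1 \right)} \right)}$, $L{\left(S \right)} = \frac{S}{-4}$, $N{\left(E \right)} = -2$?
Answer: $-9$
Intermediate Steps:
$L{\left(S \right)} = - \frac{S}{4}$ ($L{\left(S \right)} = S \left(- \frac{1}{4}\right) = - \frac{S}{4}$)
$H = \frac{1}{2}$ ($H = \left(- \frac{1}{4}\right) \left(-2\right) = \frac{1}{2} \approx 0.5$)
$R{\left(c \right)} = 1$
$- 6 \left(R{\left(m{\left(-1,6 \right)} \right)} + H\right) = - 6 \left(1 + \frac{1}{2}\right) = \left(-6\right) \frac{3}{2} = -9$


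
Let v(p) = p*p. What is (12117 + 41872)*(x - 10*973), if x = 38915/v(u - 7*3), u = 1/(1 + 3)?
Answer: -3585265339370/6889 ≈ -5.2043e+8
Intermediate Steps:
u = ¼ (u = 1/4 = ¼ ≈ 0.25000)
v(p) = p²
x = 622640/6889 (x = 38915/((¼ - 7*3)²) = 38915/((¼ - 21)²) = 38915/((-83/4)²) = 38915/(6889/16) = 38915*(16/6889) = 622640/6889 ≈ 90.382)
(12117 + 41872)*(x - 10*973) = (12117 + 41872)*(622640/6889 - 10*973) = 53989*(622640/6889 - 9730) = 53989*(-66407330/6889) = -3585265339370/6889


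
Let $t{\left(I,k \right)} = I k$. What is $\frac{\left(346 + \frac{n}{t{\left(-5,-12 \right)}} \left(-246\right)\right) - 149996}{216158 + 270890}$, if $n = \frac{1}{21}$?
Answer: $- \frac{31426541}{102280080} \approx -0.30726$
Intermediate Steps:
$n = \frac{1}{21} \approx 0.047619$
$\frac{\left(346 + \frac{n}{t{\left(-5,-12 \right)}} \left(-246\right)\right) - 149996}{216158 + 270890} = \frac{\left(346 + \frac{1}{21 \left(\left(-5\right) \left(-12\right)\right)} \left(-246\right)\right) - 149996}{216158 + 270890} = \frac{\left(346 + \frac{1}{21 \cdot 60} \left(-246\right)\right) - 149996}{487048} = \left(\left(346 + \frac{1}{21} \cdot \frac{1}{60} \left(-246\right)\right) - 149996\right) \frac{1}{487048} = \left(\left(346 + \frac{1}{1260} \left(-246\right)\right) - 149996\right) \frac{1}{487048} = \left(\left(346 - \frac{41}{210}\right) - 149996\right) \frac{1}{487048} = \left(\frac{72619}{210} - 149996\right) \frac{1}{487048} = \left(- \frac{31426541}{210}\right) \frac{1}{487048} = - \frac{31426541}{102280080}$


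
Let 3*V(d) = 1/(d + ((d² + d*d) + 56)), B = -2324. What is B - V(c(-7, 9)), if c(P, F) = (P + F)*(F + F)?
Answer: -18712849/8052 ≈ -2324.0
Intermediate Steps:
c(P, F) = 2*F*(F + P) (c(P, F) = (F + P)*(2*F) = 2*F*(F + P))
V(d) = 1/(3*(56 + d + 2*d²)) (V(d) = 1/(3*(d + ((d² + d*d) + 56))) = 1/(3*(d + ((d² + d²) + 56))) = 1/(3*(d + (2*d² + 56))) = 1/(3*(d + (56 + 2*d²))) = 1/(3*(56 + d + 2*d²)))
B - V(c(-7, 9)) = -2324 - 1/(3*(56 + 2*9*(9 - 7) + 2*(2*9*(9 - 7))²)) = -2324 - 1/(3*(56 + 2*9*2 + 2*(2*9*2)²)) = -2324 - 1/(3*(56 + 36 + 2*36²)) = -2324 - 1/(3*(56 + 36 + 2*1296)) = -2324 - 1/(3*(56 + 36 + 2592)) = -2324 - 1/(3*2684) = -2324 - 1*1/8052 = -2324 - 1/8052 = -18712849/8052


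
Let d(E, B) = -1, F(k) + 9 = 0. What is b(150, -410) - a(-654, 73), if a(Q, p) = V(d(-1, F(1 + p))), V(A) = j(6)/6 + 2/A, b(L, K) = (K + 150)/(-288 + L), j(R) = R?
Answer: 199/69 ≈ 2.8841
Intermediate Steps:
F(k) = -9 (F(k) = -9 + 0 = -9)
b(L, K) = (150 + K)/(-288 + L)
V(A) = 1 + 2/A (V(A) = 6/6 + 2/A = 6*(1/6) + 2/A = 1 + 2/A)
a(Q, p) = -1 (a(Q, p) = (2 - 1)/(-1) = -1*1 = -1)
b(150, -410) - a(-654, 73) = (150 - 410)/(-288 + 150) - 1*(-1) = -260/(-138) + 1 = -1/138*(-260) + 1 = 130/69 + 1 = 199/69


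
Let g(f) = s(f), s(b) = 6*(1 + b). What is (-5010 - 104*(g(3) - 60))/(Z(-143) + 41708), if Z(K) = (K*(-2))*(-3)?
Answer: -633/20425 ≈ -0.030991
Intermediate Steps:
s(b) = 6 + 6*b
g(f) = 6 + 6*f
Z(K) = 6*K (Z(K) = -2*K*(-3) = 6*K)
(-5010 - 104*(g(3) - 60))/(Z(-143) + 41708) = (-5010 - 104*((6 + 6*3) - 60))/(6*(-143) + 41708) = (-5010 - 104*((6 + 18) - 60))/(-858 + 41708) = (-5010 - 104*(24 - 60))/40850 = (-5010 - 104*(-36))*(1/40850) = (-5010 + 3744)*(1/40850) = -1266*1/40850 = -633/20425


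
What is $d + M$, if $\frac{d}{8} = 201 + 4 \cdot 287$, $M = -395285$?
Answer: $-384493$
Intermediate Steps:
$d = 10792$ ($d = 8 \left(201 + 4 \cdot 287\right) = 8 \left(201 + 1148\right) = 8 \cdot 1349 = 10792$)
$d + M = 10792 - 395285 = -384493$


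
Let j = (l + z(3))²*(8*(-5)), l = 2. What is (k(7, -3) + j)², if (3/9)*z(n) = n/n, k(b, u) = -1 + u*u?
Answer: 984064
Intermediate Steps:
k(b, u) = -1 + u²
z(n) = 3 (z(n) = 3*(n/n) = 3*1 = 3)
j = -1000 (j = (2 + 3)²*(8*(-5)) = 5²*(-40) = 25*(-40) = -1000)
(k(7, -3) + j)² = ((-1 + (-3)²) - 1000)² = ((-1 + 9) - 1000)² = (8 - 1000)² = (-992)² = 984064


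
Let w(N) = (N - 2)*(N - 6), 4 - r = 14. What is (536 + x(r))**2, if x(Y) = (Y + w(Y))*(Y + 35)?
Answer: 25867396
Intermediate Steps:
r = -10 (r = 4 - 1*14 = 4 - 14 = -10)
w(N) = (-6 + N)*(-2 + N) (w(N) = (-2 + N)*(-6 + N) = (-6 + N)*(-2 + N))
x(Y) = (35 + Y)*(12 + Y**2 - 7*Y) (x(Y) = (Y + (12 + Y**2 - 8*Y))*(Y + 35) = (12 + Y**2 - 7*Y)*(35 + Y) = (35 + Y)*(12 + Y**2 - 7*Y))
(536 + x(r))**2 = (536 + (420 + (-10)**3 - 233*(-10) + 28*(-10)**2))**2 = (536 + (420 - 1000 + 2330 + 28*100))**2 = (536 + (420 - 1000 + 2330 + 2800))**2 = (536 + 4550)**2 = 5086**2 = 25867396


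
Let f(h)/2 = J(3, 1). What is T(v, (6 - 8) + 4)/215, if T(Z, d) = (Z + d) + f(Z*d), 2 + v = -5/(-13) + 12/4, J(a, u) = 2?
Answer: 96/2795 ≈ 0.034347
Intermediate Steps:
f(h) = 4 (f(h) = 2*2 = 4)
v = 18/13 (v = -2 + (-5/(-13) + 12/4) = -2 + (-5*(-1/13) + 12*(1/4)) = -2 + (5/13 + 3) = -2 + 44/13 = 18/13 ≈ 1.3846)
T(Z, d) = 4 + Z + d (T(Z, d) = (Z + d) + 4 = 4 + Z + d)
T(v, (6 - 8) + 4)/215 = (4 + 18/13 + ((6 - 8) + 4))/215 = (4 + 18/13 + (-2 + 4))*(1/215) = (4 + 18/13 + 2)*(1/215) = (96/13)*(1/215) = 96/2795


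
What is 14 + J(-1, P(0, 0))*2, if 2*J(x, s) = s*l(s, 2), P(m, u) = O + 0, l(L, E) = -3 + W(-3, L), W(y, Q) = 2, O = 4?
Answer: 10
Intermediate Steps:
l(L, E) = -1 (l(L, E) = -3 + 2 = -1)
P(m, u) = 4 (P(m, u) = 4 + 0 = 4)
J(x, s) = -s/2 (J(x, s) = (s*(-1))/2 = (-s)/2 = -s/2)
14 + J(-1, P(0, 0))*2 = 14 - 1/2*4*2 = 14 - 2*2 = 14 - 4 = 10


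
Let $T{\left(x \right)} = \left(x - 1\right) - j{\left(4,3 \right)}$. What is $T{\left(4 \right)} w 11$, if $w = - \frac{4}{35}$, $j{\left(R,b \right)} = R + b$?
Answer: $\frac{176}{35} \approx 5.0286$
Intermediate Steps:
$w = - \frac{4}{35}$ ($w = \left(-4\right) \frac{1}{35} = - \frac{4}{35} \approx -0.11429$)
$T{\left(x \right)} = -8 + x$ ($T{\left(x \right)} = \left(x - 1\right) - \left(4 + 3\right) = \left(x - 1\right) - 7 = \left(-1 + x\right) - 7 = -8 + x$)
$T{\left(4 \right)} w 11 = \left(-8 + 4\right) \left(- \frac{4}{35}\right) 11 = \left(-4\right) \left(- \frac{4}{35}\right) 11 = \frac{16}{35} \cdot 11 = \frac{176}{35}$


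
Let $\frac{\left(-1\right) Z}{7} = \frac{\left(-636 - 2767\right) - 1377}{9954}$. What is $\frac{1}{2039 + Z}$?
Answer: $\frac{711}{1452119} \approx 0.00048963$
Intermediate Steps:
$Z = \frac{2390}{711}$ ($Z = - 7 \frac{\left(-636 - 2767\right) - 1377}{9954} = - 7 \left(-3403 - 1377\right) \frac{1}{9954} = - 7 \left(\left(-4780\right) \frac{1}{9954}\right) = \left(-7\right) \left(- \frac{2390}{4977}\right) = \frac{2390}{711} \approx 3.3615$)
$\frac{1}{2039 + Z} = \frac{1}{2039 + \frac{2390}{711}} = \frac{1}{\frac{1452119}{711}} = \frac{711}{1452119}$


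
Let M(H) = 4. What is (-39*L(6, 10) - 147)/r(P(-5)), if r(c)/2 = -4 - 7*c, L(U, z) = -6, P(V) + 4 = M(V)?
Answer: -87/8 ≈ -10.875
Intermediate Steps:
P(V) = 0 (P(V) = -4 + 4 = 0)
r(c) = -8 - 14*c (r(c) = 2*(-4 - 7*c) = -8 - 14*c)
(-39*L(6, 10) - 147)/r(P(-5)) = (-39*(-6) - 147)/(-8 - 14*0) = (234 - 147)/(-8 + 0) = 87/(-8) = 87*(-⅛) = -87/8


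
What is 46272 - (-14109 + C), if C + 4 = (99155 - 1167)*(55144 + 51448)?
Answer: -10444676511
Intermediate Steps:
C = 10444736892 (C = -4 + (99155 - 1167)*(55144 + 51448) = -4 + 97988*106592 = -4 + 10444736896 = 10444736892)
46272 - (-14109 + C) = 46272 - (-14109 + 10444736892) = 46272 - 1*10444722783 = 46272 - 10444722783 = -10444676511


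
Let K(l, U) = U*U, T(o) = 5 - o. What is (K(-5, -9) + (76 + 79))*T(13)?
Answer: -1888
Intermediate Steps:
K(l, U) = U²
(K(-5, -9) + (76 + 79))*T(13) = ((-9)² + (76 + 79))*(5 - 1*13) = (81 + 155)*(5 - 13) = 236*(-8) = -1888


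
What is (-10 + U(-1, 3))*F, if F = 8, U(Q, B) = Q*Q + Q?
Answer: -80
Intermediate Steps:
U(Q, B) = Q + Q**2 (U(Q, B) = Q**2 + Q = Q + Q**2)
(-10 + U(-1, 3))*F = (-10 - (1 - 1))*8 = (-10 - 1*0)*8 = (-10 + 0)*8 = -10*8 = -80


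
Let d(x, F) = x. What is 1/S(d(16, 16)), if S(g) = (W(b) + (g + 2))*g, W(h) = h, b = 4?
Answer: 1/352 ≈ 0.0028409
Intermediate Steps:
S(g) = g*(6 + g) (S(g) = (4 + (g + 2))*g = (4 + (2 + g))*g = (6 + g)*g = g*(6 + g))
1/S(d(16, 16)) = 1/(16*(6 + 16)) = 1/(16*22) = 1/352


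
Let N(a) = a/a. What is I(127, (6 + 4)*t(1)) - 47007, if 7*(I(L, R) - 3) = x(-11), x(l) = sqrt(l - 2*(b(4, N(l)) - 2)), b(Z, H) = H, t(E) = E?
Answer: -47004 + 3*I/7 ≈ -47004.0 + 0.42857*I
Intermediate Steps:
N(a) = 1
x(l) = sqrt(2 + l) (x(l) = sqrt(l - 2*(1 - 2)) = sqrt(l - 2*(-1)) = sqrt(l + 2) = sqrt(2 + l))
I(L, R) = 3 + 3*I/7 (I(L, R) = 3 + sqrt(2 - 11)/7 = 3 + sqrt(-9)/7 = 3 + (3*I)/7 = 3 + 3*I/7)
I(127, (6 + 4)*t(1)) - 47007 = (3 + 3*I/7) - 47007 = -47004 + 3*I/7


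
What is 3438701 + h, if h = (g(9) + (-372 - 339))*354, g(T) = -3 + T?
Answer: 3189131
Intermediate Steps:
h = -249570 (h = ((-3 + 9) + (-372 - 339))*354 = (6 - 711)*354 = -705*354 = -249570)
3438701 + h = 3438701 - 249570 = 3189131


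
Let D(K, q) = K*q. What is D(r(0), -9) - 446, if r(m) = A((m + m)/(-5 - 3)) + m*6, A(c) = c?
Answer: -446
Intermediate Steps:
r(m) = 23*m/4 (r(m) = (m + m)/(-5 - 3) + m*6 = (2*m)/(-8) + 6*m = (2*m)*(-1/8) + 6*m = -m/4 + 6*m = 23*m/4)
D(r(0), -9) - 446 = ((23/4)*0)*(-9) - 446 = 0*(-9) - 446 = 0 - 446 = -446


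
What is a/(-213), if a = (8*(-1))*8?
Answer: 64/213 ≈ 0.30047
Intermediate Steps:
a = -64 (a = -8*8 = -64)
a/(-213) = -64/(-213) = -64*(-1/213) = 64/213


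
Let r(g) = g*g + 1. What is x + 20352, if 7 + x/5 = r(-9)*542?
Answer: 242537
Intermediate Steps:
r(g) = 1 + g**2 (r(g) = g**2 + 1 = 1 + g**2)
x = 222185 (x = -35 + 5*((1 + (-9)**2)*542) = -35 + 5*((1 + 81)*542) = -35 + 5*(82*542) = -35 + 5*44444 = -35 + 222220 = 222185)
x + 20352 = 222185 + 20352 = 242537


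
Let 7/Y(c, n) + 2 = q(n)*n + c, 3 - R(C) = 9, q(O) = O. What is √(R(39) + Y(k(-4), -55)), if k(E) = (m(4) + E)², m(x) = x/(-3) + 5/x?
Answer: I*√1149114807510/437713 ≈ 2.449*I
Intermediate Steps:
R(C) = -6 (R(C) = 3 - 1*9 = 3 - 9 = -6)
m(x) = 5/x - x/3 (m(x) = x*(-⅓) + 5/x = -x/3 + 5/x = 5/x - x/3)
k(E) = (-1/12 + E)² (k(E) = ((5/4 - ⅓*4) + E)² = ((5*(¼) - 4/3) + E)² = ((5/4 - 4/3) + E)² = (-1/12 + E)²)
Y(c, n) = 7/(-2 + c + n²) (Y(c, n) = 7/(-2 + (n*n + c)) = 7/(-2 + (n² + c)) = 7/(-2 + (c + n²)) = 7/(-2 + c + n²))
√(R(39) + Y(k(-4), -55)) = √(-6 + 7/(-2 + (-1 + 12*(-4))²/144 + (-55)²)) = √(-6 + 7/(-2 + (-1 - 48)²/144 + 3025)) = √(-6 + 7/(-2 + (1/144)*(-49)² + 3025)) = √(-6 + 7/(-2 + (1/144)*2401 + 3025)) = √(-6 + 7/(-2 + 2401/144 + 3025)) = √(-6 + 7/(437713/144)) = √(-6 + 7*(144/437713)) = √(-6 + 1008/437713) = √(-2625270/437713) = I*√1149114807510/437713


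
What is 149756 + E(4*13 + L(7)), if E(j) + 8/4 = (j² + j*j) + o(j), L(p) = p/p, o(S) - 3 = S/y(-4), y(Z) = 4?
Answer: 621553/4 ≈ 1.5539e+5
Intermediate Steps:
o(S) = 3 + S/4
L(p) = 1
E(j) = 1 + 2*j² + j/4 (E(j) = -2 + ((j² + j*j) + (3 + j/4)) = -2 + ((j² + j²) + (3 + j/4)) = -2 + (2*j² + (3 + j/4)) = -2 + (3 + 2*j² + j/4) = 1 + 2*j² + j/4)
149756 + E(4*13 + L(7)) = 149756 + (1 + 2*(4*13 + 1)² + (4*13 + 1)/4) = 149756 + (1 + 2*(52 + 1)² + (52 + 1)/4) = 149756 + (1 + 2*53² + (¼)*53) = 149756 + (1 + 2*2809 + 53/4) = 149756 + (1 + 5618 + 53/4) = 149756 + 22529/4 = 621553/4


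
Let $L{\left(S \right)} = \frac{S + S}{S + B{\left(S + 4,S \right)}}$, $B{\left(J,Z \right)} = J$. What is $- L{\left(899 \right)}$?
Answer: $- \frac{899}{901} \approx -0.99778$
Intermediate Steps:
$L{\left(S \right)} = \frac{2 S}{4 + 2 S}$ ($L{\left(S \right)} = \frac{S + S}{S + \left(S + 4\right)} = \frac{2 S}{S + \left(4 + S\right)} = \frac{2 S}{4 + 2 S}$)
$- L{\left(899 \right)} = - \frac{899}{2 + 899} = - \frac{899}{901}$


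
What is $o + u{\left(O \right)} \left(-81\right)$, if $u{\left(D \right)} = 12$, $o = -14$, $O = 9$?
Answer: $-986$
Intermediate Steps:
$o + u{\left(O \right)} \left(-81\right) = -14 + 12 \left(-81\right) = -14 - 972 = -986$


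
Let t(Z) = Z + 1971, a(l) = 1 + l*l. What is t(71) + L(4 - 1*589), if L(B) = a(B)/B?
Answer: 852344/585 ≈ 1457.0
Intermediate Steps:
a(l) = 1 + l²
t(Z) = 1971 + Z
L(B) = (1 + B²)/B
t(71) + L(4 - 1*589) = (1971 + 71) + ((4 - 1*589) + 1/(4 - 1*589)) = 2042 + ((4 - 589) + 1/(4 - 589)) = 2042 + (-585 + 1/(-585)) = 2042 + (-585 - 1/585) = 2042 - 342226/585 = 852344/585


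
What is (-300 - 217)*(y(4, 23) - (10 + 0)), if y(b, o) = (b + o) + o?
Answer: -20680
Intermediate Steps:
y(b, o) = b + 2*o
(-300 - 217)*(y(4, 23) - (10 + 0)) = (-300 - 217)*((4 + 2*23) - (10 + 0)) = -517*((4 + 46) - 1*10) = -517*(50 - 10) = -517*40 = -20680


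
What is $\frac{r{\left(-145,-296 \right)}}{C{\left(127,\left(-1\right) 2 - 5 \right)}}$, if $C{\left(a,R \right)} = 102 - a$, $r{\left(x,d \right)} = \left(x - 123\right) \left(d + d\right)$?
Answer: $- \frac{158656}{25} \approx -6346.2$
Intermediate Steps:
$r{\left(x,d \right)} = 2 d \left(-123 + x\right)$ ($r{\left(x,d \right)} = \left(-123 + x\right) 2 d = 2 d \left(-123 + x\right)$)
$\frac{r{\left(-145,-296 \right)}}{C{\left(127,\left(-1\right) 2 - 5 \right)}} = \frac{2 \left(-296\right) \left(-123 - 145\right)}{102 - 127} = \frac{2 \left(-296\right) \left(-268\right)}{102 - 127} = \frac{158656}{-25} = 158656 \left(- \frac{1}{25}\right) = - \frac{158656}{25}$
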